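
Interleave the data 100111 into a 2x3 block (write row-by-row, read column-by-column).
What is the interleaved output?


Matrix:
  100
  111
Read columns: 110101

110101


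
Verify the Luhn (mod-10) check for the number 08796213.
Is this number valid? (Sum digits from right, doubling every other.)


Luhn sum = 32
32 mod 10 = 2

Invalid (Luhn sum mod 10 = 2)


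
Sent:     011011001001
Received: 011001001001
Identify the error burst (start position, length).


XOR: 000010000000

Burst at position 4, length 1


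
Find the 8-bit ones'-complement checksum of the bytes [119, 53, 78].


Sum = 250 mod 256 = 250
Complement = 5

5


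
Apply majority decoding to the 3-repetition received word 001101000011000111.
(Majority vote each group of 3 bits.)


Groups: 001, 101, 000, 011, 000, 111
Majority votes: 010101

010101


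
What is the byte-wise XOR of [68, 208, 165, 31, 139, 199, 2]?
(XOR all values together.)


XOR chain: 68 ^ 208 ^ 165 ^ 31 ^ 139 ^ 199 ^ 2 = 96

96


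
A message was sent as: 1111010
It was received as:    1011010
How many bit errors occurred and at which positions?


XOR: 0100000

1 error(s) at position(s): 1


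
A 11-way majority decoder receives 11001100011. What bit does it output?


Ones: 6 out of 11
Threshold: 6

1 (6/11 voted 1)


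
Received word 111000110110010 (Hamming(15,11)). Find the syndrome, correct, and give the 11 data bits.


Syndrome = 0: no error detected

Data: 10010110010 (no errors)


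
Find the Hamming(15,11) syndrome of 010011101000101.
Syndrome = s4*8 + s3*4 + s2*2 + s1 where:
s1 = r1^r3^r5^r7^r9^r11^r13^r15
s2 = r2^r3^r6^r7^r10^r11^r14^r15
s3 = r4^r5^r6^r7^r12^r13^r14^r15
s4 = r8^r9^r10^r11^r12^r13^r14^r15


s1=1, s2=0, s3=1, s4=1

Syndrome = 13 (error at position 13)


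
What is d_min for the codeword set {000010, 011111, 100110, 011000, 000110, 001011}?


Comparing all pairs, minimum distance: 1
Can detect 0 errors, correct 0 errors

1


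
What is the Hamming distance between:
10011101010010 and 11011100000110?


XOR: 01000001010100
Count of 1s: 4

4


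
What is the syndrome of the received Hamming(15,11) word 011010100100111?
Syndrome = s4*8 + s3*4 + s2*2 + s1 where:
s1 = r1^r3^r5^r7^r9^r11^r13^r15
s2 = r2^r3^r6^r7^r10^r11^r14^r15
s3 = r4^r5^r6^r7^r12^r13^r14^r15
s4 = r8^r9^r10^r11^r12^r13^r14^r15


s1=1, s2=0, s3=1, s4=0

Syndrome = 5 (error at position 5)


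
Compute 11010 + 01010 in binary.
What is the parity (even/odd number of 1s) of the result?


11010 = 26
01010 = 10
Sum = 36 = 100100
1s count = 2

even parity (2 ones in 100100)


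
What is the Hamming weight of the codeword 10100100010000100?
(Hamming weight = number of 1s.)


Counting 1s in 10100100010000100

5


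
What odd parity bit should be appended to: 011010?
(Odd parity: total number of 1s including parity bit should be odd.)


Number of 1s in data: 3
Parity bit: 0

0


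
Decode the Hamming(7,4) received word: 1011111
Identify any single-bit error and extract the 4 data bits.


Syndrome = 2: error at position 2

Data: 1111 (corrected bit 2)


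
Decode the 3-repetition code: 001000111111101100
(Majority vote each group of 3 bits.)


Groups: 001, 000, 111, 111, 101, 100
Majority votes: 001110

001110


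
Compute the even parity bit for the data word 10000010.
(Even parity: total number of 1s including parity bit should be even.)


Number of 1s in data: 2
Parity bit: 0

0


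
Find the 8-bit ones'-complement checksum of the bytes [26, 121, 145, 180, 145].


Sum = 617 mod 256 = 105
Complement = 150

150


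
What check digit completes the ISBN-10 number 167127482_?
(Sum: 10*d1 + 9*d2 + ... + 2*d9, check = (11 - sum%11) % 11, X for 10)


Weighted sum: 218
218 mod 11 = 9

Check digit: 2


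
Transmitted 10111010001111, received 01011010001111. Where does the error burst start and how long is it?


XOR: 11100000000000

Burst at position 0, length 3


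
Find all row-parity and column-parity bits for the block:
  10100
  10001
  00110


Row parities: 000
Column parities: 00011

Row P: 000, Col P: 00011, Corner: 0


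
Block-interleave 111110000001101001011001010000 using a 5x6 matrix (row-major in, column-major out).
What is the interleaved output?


Matrix:
  111110
  000001
  101001
  011001
  010000
Read columns: 101001001110110100001000001110

101001001110110100001000001110


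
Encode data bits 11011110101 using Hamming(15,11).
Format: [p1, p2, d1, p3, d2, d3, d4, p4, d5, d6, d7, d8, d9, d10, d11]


Parity bits: p1=1, p2=1, p3=0, p4=1

111010111110101


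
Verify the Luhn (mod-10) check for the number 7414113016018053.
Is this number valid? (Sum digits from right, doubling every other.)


Luhn sum = 44
44 mod 10 = 4

Invalid (Luhn sum mod 10 = 4)


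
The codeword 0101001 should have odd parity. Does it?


Number of 1s: 3

Yes, parity is correct (3 ones)


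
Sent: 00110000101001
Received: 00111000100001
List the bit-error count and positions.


XOR: 00001000001000

2 error(s) at position(s): 4, 10


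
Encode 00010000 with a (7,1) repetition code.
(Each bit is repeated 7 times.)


Each bit -> 7 copies

00000000000000000000011111110000000000000000000000000000


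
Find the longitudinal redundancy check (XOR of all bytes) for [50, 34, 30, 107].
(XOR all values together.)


XOR chain: 50 ^ 34 ^ 30 ^ 107 = 101

101


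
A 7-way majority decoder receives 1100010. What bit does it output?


Ones: 3 out of 7
Threshold: 4

0 (3/7 voted 1)


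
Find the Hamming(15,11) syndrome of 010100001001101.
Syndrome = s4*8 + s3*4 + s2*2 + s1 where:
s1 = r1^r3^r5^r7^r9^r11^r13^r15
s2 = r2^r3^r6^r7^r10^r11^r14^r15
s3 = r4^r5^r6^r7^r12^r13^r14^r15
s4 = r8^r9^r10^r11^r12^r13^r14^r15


s1=1, s2=0, s3=0, s4=0

Syndrome = 1 (error at position 1)


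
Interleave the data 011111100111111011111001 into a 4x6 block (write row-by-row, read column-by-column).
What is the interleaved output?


Matrix:
  011111
  100111
  111011
  111001
Read columns: 011110111011110011101111

011110111011110011101111


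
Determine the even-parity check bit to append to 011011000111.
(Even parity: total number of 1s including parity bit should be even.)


Number of 1s in data: 7
Parity bit: 1

1


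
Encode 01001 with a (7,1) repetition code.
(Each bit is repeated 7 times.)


Each bit -> 7 copies

00000001111111000000000000001111111


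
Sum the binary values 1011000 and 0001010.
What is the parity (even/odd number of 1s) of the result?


1011000 = 88
0001010 = 10
Sum = 98 = 1100010
1s count = 3

odd parity (3 ones in 1100010)


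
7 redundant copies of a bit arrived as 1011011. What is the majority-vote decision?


Ones: 5 out of 7
Threshold: 4

1 (5/7 voted 1)


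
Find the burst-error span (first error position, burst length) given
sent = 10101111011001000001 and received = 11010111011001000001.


XOR: 01111000000000000000

Burst at position 1, length 4


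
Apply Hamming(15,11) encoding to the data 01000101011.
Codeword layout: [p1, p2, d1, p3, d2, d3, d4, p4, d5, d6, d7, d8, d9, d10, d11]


Parity bits: p1=0, p2=1, p3=0, p4=0

010010000101011


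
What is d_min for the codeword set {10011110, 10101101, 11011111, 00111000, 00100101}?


Comparing all pairs, minimum distance: 2
Can detect 1 errors, correct 0 errors

2


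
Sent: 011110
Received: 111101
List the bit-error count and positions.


XOR: 100011

3 error(s) at position(s): 0, 4, 5


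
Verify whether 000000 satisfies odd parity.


Number of 1s: 0

No, parity error (0 ones)


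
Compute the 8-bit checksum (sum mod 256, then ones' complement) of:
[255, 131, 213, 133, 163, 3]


Sum = 898 mod 256 = 130
Complement = 125

125


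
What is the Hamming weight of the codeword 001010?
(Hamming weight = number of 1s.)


Counting 1s in 001010

2


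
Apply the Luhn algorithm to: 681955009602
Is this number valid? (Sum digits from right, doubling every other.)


Luhn sum = 45
45 mod 10 = 5

Invalid (Luhn sum mod 10 = 5)


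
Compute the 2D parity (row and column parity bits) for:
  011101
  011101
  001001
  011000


Row parities: 0000
Column parities: 010001

Row P: 0000, Col P: 010001, Corner: 0


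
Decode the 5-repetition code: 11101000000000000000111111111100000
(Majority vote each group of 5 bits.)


Groups: 11101, 00000, 00000, 00000, 11111, 11111, 00000
Majority votes: 1000110

1000110


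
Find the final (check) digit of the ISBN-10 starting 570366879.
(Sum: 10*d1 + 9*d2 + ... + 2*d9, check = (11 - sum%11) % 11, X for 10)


Weighted sum: 271
271 mod 11 = 7

Check digit: 4


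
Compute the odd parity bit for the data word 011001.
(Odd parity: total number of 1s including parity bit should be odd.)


Number of 1s in data: 3
Parity bit: 0

0


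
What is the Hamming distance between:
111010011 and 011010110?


XOR: 100000101
Count of 1s: 3

3


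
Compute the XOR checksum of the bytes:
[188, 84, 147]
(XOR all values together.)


XOR chain: 188 ^ 84 ^ 147 = 123

123


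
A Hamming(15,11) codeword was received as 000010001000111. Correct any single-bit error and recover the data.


Syndrome = 0: no error detected

Data: 01001000111 (no errors)


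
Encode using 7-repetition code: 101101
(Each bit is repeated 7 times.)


Each bit -> 7 copies

111111100000001111111111111100000001111111


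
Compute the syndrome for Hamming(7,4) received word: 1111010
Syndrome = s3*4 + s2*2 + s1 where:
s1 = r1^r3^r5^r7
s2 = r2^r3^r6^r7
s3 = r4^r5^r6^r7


s1=0, s2=1, s3=0

Syndrome = 2 (error at position 2)


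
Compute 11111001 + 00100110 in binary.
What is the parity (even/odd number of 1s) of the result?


11111001 = 249
00100110 = 38
Sum = 287 = 100011111
1s count = 6

even parity (6 ones in 100011111)


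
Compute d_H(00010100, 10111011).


XOR: 10101111
Count of 1s: 6

6


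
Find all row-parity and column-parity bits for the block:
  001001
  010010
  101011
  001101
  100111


Row parities: 00010
Column parities: 011010

Row P: 00010, Col P: 011010, Corner: 1


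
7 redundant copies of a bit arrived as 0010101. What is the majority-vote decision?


Ones: 3 out of 7
Threshold: 4

0 (3/7 voted 1)


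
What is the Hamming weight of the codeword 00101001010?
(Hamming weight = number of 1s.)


Counting 1s in 00101001010

4


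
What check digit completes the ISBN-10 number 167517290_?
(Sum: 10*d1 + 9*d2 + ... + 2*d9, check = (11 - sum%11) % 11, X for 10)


Weighted sum: 231
231 mod 11 = 0

Check digit: 0


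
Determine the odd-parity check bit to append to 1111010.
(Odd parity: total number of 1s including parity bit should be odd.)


Number of 1s in data: 5
Parity bit: 0

0


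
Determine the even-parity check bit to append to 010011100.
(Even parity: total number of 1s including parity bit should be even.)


Number of 1s in data: 4
Parity bit: 0

0


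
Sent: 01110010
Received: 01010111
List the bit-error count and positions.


XOR: 00100101

3 error(s) at position(s): 2, 5, 7


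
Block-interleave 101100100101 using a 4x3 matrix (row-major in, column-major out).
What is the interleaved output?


Matrix:
  101
  100
  100
  101
Read columns: 111100001001

111100001001


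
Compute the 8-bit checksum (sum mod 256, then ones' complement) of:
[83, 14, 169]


Sum = 266 mod 256 = 10
Complement = 245

245


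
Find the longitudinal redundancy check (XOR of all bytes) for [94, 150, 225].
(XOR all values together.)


XOR chain: 94 ^ 150 ^ 225 = 41

41


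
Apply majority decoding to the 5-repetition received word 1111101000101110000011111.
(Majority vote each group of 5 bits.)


Groups: 11111, 01000, 10111, 00000, 11111
Majority votes: 10101

10101


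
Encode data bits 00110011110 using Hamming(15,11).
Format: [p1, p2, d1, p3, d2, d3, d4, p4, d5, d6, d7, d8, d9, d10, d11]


Parity bits: p1=1, p2=0, p3=1, p4=0

100101100011110


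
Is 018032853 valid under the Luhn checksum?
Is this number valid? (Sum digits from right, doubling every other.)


Luhn sum = 29
29 mod 10 = 9

Invalid (Luhn sum mod 10 = 9)


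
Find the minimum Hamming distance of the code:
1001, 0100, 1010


Comparing all pairs, minimum distance: 2
Can detect 1 errors, correct 0 errors

2


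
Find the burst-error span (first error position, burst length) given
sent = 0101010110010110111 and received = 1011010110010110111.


XOR: 1110000000000000000

Burst at position 0, length 3


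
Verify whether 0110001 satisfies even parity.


Number of 1s: 3

No, parity error (3 ones)


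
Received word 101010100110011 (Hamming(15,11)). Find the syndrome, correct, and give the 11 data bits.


Syndrome = 0: no error detected

Data: 11010110011 (no errors)


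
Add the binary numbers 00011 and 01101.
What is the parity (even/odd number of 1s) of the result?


00011 = 3
01101 = 13
Sum = 16 = 10000
1s count = 1

odd parity (1 ones in 10000)


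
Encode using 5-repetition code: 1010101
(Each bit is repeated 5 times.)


Each bit -> 5 copies

11111000001111100000111110000011111


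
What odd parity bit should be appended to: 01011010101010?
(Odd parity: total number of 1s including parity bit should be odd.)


Number of 1s in data: 7
Parity bit: 0

0


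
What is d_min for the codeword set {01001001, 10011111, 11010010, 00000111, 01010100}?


Comparing all pairs, minimum distance: 3
Can detect 2 errors, correct 1 errors

3


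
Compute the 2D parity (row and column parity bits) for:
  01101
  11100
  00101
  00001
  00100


Row parities: 11011
Column parities: 10001

Row P: 11011, Col P: 10001, Corner: 0


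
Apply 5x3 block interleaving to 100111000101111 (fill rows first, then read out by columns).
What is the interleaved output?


Matrix:
  100
  111
  000
  101
  111
Read columns: 110110100101011

110110100101011


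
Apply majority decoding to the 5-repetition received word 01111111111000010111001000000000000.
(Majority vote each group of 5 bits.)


Groups: 01111, 11111, 10000, 10111, 00100, 00000, 00000
Majority votes: 1101000

1101000


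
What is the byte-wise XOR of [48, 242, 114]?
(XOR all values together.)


XOR chain: 48 ^ 242 ^ 114 = 176

176


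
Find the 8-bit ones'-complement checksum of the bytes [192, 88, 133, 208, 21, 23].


Sum = 665 mod 256 = 153
Complement = 102

102


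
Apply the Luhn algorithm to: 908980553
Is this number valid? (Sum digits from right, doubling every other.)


Luhn sum = 43
43 mod 10 = 3

Invalid (Luhn sum mod 10 = 3)


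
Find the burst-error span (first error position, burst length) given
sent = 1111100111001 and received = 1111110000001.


XOR: 0000010111000

Burst at position 5, length 5


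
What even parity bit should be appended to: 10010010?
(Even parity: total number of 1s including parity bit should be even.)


Number of 1s in data: 3
Parity bit: 1

1


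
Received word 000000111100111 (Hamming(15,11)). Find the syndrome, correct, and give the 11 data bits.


Syndrome = 0: no error detected

Data: 00011100111 (no errors)


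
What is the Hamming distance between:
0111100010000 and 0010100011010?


XOR: 0101000001010
Count of 1s: 4

4


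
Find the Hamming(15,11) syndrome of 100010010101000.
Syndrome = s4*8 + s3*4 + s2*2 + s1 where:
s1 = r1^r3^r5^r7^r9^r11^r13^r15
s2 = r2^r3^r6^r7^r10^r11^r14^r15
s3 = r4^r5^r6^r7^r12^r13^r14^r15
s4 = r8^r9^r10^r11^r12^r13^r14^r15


s1=0, s2=1, s3=0, s4=1

Syndrome = 10 (error at position 10)


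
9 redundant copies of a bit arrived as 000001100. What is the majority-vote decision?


Ones: 2 out of 9
Threshold: 5

0 (2/9 voted 1)


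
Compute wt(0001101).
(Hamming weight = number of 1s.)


Counting 1s in 0001101

3


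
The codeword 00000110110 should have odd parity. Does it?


Number of 1s: 4

No, parity error (4 ones)


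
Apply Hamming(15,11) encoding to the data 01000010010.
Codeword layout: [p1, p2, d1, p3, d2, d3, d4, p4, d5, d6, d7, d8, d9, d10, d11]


Parity bits: p1=0, p2=0, p3=0, p4=0

000010000010010


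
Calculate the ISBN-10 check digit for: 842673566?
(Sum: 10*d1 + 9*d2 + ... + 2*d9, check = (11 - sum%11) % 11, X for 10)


Weighted sum: 281
281 mod 11 = 6

Check digit: 5


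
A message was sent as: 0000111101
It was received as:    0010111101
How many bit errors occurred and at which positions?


XOR: 0010000000

1 error(s) at position(s): 2


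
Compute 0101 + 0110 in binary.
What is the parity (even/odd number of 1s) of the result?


0101 = 5
0110 = 6
Sum = 11 = 1011
1s count = 3

odd parity (3 ones in 1011)


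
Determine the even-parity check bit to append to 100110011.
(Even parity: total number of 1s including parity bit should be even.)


Number of 1s in data: 5
Parity bit: 1

1


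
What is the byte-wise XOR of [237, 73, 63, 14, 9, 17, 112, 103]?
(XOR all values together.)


XOR chain: 237 ^ 73 ^ 63 ^ 14 ^ 9 ^ 17 ^ 112 ^ 103 = 154

154


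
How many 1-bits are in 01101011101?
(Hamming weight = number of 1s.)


Counting 1s in 01101011101

7


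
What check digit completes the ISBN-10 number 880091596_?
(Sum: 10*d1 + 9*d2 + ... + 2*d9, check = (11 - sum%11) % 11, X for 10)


Weighted sum: 270
270 mod 11 = 6

Check digit: 5


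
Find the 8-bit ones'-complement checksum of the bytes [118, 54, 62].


Sum = 234 mod 256 = 234
Complement = 21

21


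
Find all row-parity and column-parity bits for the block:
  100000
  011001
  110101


Row parities: 110
Column parities: 001100

Row P: 110, Col P: 001100, Corner: 0


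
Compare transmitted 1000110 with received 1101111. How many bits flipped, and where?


XOR: 0101001

3 error(s) at position(s): 1, 3, 6


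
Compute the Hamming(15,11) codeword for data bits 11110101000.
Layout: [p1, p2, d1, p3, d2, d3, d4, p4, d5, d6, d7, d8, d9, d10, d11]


Parity bits: p1=1, p2=0, p3=0, p4=0

101011100101000


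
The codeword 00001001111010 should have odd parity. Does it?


Number of 1s: 6

No, parity error (6 ones)


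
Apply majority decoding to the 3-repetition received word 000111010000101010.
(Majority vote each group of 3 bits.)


Groups: 000, 111, 010, 000, 101, 010
Majority votes: 010010

010010


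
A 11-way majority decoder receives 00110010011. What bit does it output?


Ones: 5 out of 11
Threshold: 6

0 (5/11 voted 1)


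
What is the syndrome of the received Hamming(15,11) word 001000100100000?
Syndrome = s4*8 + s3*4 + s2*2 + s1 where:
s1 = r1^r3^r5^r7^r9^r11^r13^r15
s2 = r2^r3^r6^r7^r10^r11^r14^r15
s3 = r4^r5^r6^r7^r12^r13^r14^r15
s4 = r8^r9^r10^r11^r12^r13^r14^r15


s1=0, s2=1, s3=1, s4=1

Syndrome = 14 (error at position 14)


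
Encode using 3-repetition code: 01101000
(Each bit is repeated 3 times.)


Each bit -> 3 copies

000111111000111000000000


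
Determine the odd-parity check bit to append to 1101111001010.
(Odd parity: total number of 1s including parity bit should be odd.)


Number of 1s in data: 8
Parity bit: 1

1


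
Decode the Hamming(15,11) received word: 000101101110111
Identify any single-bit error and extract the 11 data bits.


Syndrome = 1: error at position 1

Data: 00111110111 (corrected bit 1)


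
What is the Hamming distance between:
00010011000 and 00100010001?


XOR: 00110001001
Count of 1s: 4

4


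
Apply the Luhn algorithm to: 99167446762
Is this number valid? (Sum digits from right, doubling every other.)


Luhn sum = 56
56 mod 10 = 6

Invalid (Luhn sum mod 10 = 6)


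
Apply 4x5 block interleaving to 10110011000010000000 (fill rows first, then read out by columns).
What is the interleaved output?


Matrix:
  10110
  01100
  00100
  00000
Read columns: 10000100111010000000

10000100111010000000


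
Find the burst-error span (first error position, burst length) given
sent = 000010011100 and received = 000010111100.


XOR: 000000100000

Burst at position 6, length 1


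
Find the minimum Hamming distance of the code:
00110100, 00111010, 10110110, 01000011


Comparing all pairs, minimum distance: 2
Can detect 1 errors, correct 0 errors

2


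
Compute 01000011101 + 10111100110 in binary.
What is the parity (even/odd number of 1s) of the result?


01000011101 = 541
10111100110 = 1510
Sum = 2051 = 100000000011
1s count = 3

odd parity (3 ones in 100000000011)


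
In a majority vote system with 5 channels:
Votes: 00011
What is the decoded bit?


Ones: 2 out of 5
Threshold: 3

0 (2/5 voted 1)


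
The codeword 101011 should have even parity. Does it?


Number of 1s: 4

Yes, parity is correct (4 ones)


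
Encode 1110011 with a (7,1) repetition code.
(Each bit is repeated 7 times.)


Each bit -> 7 copies

1111111111111111111110000000000000011111111111111


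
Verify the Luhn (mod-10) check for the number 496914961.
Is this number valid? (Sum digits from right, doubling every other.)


Luhn sum = 50
50 mod 10 = 0

Valid (Luhn sum mod 10 = 0)


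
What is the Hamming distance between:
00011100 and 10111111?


XOR: 10100011
Count of 1s: 4

4


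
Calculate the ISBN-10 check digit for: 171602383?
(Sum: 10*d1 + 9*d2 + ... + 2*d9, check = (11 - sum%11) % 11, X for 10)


Weighted sum: 175
175 mod 11 = 10

Check digit: 1


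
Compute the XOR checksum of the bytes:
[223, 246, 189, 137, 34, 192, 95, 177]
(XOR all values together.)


XOR chain: 223 ^ 246 ^ 189 ^ 137 ^ 34 ^ 192 ^ 95 ^ 177 = 17

17


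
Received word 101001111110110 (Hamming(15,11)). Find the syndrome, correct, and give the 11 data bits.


Syndrome = 0: no error detected

Data: 10111110110 (no errors)


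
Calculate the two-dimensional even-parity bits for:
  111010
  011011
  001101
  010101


Row parities: 0011
Column parities: 111001

Row P: 0011, Col P: 111001, Corner: 0


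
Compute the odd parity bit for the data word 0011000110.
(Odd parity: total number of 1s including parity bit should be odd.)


Number of 1s in data: 4
Parity bit: 1

1


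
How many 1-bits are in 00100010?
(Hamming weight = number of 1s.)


Counting 1s in 00100010

2


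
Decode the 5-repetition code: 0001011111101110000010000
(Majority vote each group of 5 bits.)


Groups: 00010, 11111, 10111, 00000, 10000
Majority votes: 01100

01100


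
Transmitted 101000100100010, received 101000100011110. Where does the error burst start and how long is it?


XOR: 000000000111100

Burst at position 9, length 4


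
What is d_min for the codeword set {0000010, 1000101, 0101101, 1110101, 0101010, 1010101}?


Comparing all pairs, minimum distance: 1
Can detect 0 errors, correct 0 errors

1


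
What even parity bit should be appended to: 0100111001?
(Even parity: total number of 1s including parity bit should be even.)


Number of 1s in data: 5
Parity bit: 1

1


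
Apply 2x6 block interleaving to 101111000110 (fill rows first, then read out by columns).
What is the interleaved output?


Matrix:
  101111
  000110
Read columns: 100010111110

100010111110


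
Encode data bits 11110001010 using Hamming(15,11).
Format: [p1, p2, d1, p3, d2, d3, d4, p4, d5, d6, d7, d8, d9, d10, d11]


Parity bits: p1=1, p2=0, p3=1, p4=0

101111100001010


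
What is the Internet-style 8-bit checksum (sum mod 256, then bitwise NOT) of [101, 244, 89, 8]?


Sum = 442 mod 256 = 186
Complement = 69

69


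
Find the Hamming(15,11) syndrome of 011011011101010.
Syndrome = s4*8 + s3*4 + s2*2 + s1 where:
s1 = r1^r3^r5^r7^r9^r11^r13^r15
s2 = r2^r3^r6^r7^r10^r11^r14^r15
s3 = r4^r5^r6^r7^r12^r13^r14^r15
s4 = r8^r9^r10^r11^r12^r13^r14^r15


s1=1, s2=1, s3=0, s4=1

Syndrome = 11 (error at position 11)


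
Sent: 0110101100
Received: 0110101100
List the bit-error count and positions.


XOR: 0000000000

0 errors (received matches sent)


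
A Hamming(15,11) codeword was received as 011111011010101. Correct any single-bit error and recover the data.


Syndrome = 14: error at position 14

Data: 11101010111 (corrected bit 14)


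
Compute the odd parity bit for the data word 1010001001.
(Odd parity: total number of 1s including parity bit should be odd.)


Number of 1s in data: 4
Parity bit: 1

1


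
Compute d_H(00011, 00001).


XOR: 00010
Count of 1s: 1

1


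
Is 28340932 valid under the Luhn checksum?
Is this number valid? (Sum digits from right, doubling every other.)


Luhn sum = 39
39 mod 10 = 9

Invalid (Luhn sum mod 10 = 9)


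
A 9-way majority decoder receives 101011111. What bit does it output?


Ones: 7 out of 9
Threshold: 5

1 (7/9 voted 1)


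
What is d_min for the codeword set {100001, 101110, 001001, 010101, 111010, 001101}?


Comparing all pairs, minimum distance: 1
Can detect 0 errors, correct 0 errors

1


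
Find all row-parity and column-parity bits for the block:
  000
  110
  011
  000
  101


Row parities: 00000
Column parities: 000

Row P: 00000, Col P: 000, Corner: 0


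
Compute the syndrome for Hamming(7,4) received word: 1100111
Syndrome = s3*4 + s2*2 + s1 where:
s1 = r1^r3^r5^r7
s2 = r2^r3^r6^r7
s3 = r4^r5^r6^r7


s1=1, s2=1, s3=1

Syndrome = 7 (error at position 7)


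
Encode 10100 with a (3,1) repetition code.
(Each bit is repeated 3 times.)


Each bit -> 3 copies

111000111000000


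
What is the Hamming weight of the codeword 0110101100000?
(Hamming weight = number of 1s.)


Counting 1s in 0110101100000

5


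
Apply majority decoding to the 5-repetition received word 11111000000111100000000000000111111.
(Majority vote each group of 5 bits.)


Groups: 11111, 00000, 01111, 00000, 00000, 00001, 11111
Majority votes: 1010001

1010001


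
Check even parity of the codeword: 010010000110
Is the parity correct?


Number of 1s: 4

Yes, parity is correct (4 ones)


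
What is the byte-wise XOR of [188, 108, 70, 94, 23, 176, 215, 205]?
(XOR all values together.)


XOR chain: 188 ^ 108 ^ 70 ^ 94 ^ 23 ^ 176 ^ 215 ^ 205 = 117

117


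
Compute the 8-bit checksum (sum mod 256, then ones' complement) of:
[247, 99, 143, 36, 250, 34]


Sum = 809 mod 256 = 41
Complement = 214

214


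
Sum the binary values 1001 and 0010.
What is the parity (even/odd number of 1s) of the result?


1001 = 9
0010 = 2
Sum = 11 = 1011
1s count = 3

odd parity (3 ones in 1011)


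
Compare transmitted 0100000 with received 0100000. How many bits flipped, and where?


XOR: 0000000

0 errors (received matches sent)


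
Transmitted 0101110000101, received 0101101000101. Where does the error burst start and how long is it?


XOR: 0000011000000

Burst at position 5, length 2


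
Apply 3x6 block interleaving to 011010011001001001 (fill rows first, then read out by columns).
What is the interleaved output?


Matrix:
  011010
  011001
  001001
Read columns: 000110111000100011

000110111000100011


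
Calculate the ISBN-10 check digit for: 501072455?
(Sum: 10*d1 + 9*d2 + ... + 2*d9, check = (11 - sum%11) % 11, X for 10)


Weighted sum: 151
151 mod 11 = 8

Check digit: 3


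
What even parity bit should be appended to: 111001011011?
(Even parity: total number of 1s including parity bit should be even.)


Number of 1s in data: 8
Parity bit: 0

0


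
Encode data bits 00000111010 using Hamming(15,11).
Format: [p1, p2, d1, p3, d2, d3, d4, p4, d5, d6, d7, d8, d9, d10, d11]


Parity bits: p1=1, p2=1, p3=0, p4=0

110000000111010


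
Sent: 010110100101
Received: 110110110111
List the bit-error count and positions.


XOR: 100000010010

3 error(s) at position(s): 0, 7, 10


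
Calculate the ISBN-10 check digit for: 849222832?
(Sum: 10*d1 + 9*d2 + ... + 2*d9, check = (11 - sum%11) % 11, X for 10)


Weighted sum: 269
269 mod 11 = 5

Check digit: 6


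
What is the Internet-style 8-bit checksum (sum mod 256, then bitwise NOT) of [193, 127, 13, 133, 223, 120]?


Sum = 809 mod 256 = 41
Complement = 214

214


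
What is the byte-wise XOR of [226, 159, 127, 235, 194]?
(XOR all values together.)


XOR chain: 226 ^ 159 ^ 127 ^ 235 ^ 194 = 43

43


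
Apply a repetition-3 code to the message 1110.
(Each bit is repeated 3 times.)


Each bit -> 3 copies

111111111000


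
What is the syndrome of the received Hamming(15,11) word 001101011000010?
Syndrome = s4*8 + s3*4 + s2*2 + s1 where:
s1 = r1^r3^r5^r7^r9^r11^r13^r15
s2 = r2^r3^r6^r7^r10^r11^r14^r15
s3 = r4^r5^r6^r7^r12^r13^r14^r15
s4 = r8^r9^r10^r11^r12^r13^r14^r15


s1=0, s2=1, s3=1, s4=1

Syndrome = 14 (error at position 14)


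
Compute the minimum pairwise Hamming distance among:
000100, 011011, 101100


Comparing all pairs, minimum distance: 2
Can detect 1 errors, correct 0 errors

2


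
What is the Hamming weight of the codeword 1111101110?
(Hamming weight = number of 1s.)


Counting 1s in 1111101110

8


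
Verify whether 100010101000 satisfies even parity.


Number of 1s: 4

Yes, parity is correct (4 ones)


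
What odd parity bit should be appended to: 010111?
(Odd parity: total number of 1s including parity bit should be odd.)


Number of 1s in data: 4
Parity bit: 1

1


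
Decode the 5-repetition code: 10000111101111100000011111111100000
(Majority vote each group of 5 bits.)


Groups: 10000, 11110, 11111, 00000, 01111, 11111, 00000
Majority votes: 0110110

0110110


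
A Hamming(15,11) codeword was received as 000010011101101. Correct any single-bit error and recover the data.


Syndrome = 0: no error detected

Data: 01001101101 (no errors)


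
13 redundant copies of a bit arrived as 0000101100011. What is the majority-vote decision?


Ones: 5 out of 13
Threshold: 7

0 (5/13 voted 1)


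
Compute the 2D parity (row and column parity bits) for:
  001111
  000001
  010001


Row parities: 010
Column parities: 011111

Row P: 010, Col P: 011111, Corner: 1


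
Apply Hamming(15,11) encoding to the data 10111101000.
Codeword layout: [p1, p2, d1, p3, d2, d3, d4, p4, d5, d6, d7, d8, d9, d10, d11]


Parity bits: p1=1, p2=0, p3=1, p4=1

101101111101000


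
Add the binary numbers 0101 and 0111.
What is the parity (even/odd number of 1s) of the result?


0101 = 5
0111 = 7
Sum = 12 = 1100
1s count = 2

even parity (2 ones in 1100)


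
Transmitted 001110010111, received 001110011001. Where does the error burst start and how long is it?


XOR: 000000001110

Burst at position 8, length 3


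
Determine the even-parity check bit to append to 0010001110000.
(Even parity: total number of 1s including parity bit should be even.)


Number of 1s in data: 4
Parity bit: 0

0


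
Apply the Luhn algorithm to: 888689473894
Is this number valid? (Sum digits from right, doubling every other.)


Luhn sum = 86
86 mod 10 = 6

Invalid (Luhn sum mod 10 = 6)


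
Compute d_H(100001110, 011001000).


XOR: 111000110
Count of 1s: 5

5


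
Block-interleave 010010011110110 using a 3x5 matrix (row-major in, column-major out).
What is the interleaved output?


Matrix:
  01001
  00111
  10110
Read columns: 001100011011110

001100011011110


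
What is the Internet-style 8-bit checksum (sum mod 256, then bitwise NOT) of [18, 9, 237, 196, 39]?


Sum = 499 mod 256 = 243
Complement = 12

12


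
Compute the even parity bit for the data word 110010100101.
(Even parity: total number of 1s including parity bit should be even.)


Number of 1s in data: 6
Parity bit: 0

0


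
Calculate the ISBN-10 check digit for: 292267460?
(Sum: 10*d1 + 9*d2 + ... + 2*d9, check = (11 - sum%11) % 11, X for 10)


Weighted sum: 236
236 mod 11 = 5

Check digit: 6


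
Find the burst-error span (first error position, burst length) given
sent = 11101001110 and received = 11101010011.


XOR: 00000011101

Burst at position 6, length 5


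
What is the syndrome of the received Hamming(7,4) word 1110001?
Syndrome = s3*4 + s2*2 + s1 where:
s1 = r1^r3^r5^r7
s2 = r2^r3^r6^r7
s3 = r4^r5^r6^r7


s1=1, s2=1, s3=1

Syndrome = 7 (error at position 7)


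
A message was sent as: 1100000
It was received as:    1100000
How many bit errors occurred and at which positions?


XOR: 0000000

0 errors (received matches sent)


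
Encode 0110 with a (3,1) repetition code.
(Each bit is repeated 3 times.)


Each bit -> 3 copies

000111111000


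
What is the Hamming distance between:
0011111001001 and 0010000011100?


XOR: 0001111010101
Count of 1s: 7

7


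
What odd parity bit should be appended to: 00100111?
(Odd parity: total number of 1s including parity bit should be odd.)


Number of 1s in data: 4
Parity bit: 1

1


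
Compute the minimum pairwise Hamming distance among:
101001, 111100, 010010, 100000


Comparing all pairs, minimum distance: 2
Can detect 1 errors, correct 0 errors

2


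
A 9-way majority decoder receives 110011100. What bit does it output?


Ones: 5 out of 9
Threshold: 5

1 (5/9 voted 1)


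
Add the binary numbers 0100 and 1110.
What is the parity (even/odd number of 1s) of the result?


0100 = 4
1110 = 14
Sum = 18 = 10010
1s count = 2

even parity (2 ones in 10010)


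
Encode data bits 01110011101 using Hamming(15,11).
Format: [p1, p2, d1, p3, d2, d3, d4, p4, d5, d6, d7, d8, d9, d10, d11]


Parity bits: p1=1, p2=0, p3=0, p4=0

100011100011101


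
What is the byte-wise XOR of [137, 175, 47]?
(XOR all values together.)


XOR chain: 137 ^ 175 ^ 47 = 9

9


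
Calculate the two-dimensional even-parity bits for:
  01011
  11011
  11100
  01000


Row parities: 1011
Column parities: 00100

Row P: 1011, Col P: 00100, Corner: 1


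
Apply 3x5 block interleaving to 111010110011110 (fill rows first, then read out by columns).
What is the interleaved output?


Matrix:
  11101
  01100
  11110
Read columns: 101111111001100

101111111001100


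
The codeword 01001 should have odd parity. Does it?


Number of 1s: 2

No, parity error (2 ones)


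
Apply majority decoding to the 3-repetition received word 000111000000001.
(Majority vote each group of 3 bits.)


Groups: 000, 111, 000, 000, 001
Majority votes: 01000

01000


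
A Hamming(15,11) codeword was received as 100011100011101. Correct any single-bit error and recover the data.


Syndrome = 0: no error detected

Data: 01110011101 (no errors)


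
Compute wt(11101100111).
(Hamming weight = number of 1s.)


Counting 1s in 11101100111

8


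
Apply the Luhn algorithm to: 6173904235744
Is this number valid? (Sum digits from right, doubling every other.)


Luhn sum = 61
61 mod 10 = 1

Invalid (Luhn sum mod 10 = 1)


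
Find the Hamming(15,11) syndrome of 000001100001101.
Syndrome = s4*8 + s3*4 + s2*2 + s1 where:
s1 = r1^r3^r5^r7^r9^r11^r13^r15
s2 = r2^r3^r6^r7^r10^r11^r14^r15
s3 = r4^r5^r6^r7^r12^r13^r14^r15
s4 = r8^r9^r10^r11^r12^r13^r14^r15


s1=1, s2=1, s3=1, s4=1

Syndrome = 15 (error at position 15)


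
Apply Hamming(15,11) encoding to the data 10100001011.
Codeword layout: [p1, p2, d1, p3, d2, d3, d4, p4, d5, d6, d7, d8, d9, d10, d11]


Parity bits: p1=0, p2=0, p3=0, p4=1

001001010001011


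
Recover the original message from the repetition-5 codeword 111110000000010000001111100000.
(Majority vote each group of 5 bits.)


Groups: 11111, 00000, 00010, 00000, 11111, 00000
Majority votes: 100010

100010


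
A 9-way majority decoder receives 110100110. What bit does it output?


Ones: 5 out of 9
Threshold: 5

1 (5/9 voted 1)


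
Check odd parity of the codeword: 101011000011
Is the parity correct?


Number of 1s: 6

No, parity error (6 ones)


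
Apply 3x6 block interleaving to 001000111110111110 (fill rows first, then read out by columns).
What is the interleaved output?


Matrix:
  001000
  111110
  111110
Read columns: 011011111011011000

011011111011011000


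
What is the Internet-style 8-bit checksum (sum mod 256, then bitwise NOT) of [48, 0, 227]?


Sum = 275 mod 256 = 19
Complement = 236

236


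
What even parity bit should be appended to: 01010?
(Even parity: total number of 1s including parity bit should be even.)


Number of 1s in data: 2
Parity bit: 0

0


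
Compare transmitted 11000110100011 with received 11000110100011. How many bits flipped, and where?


XOR: 00000000000000

0 errors (received matches sent)


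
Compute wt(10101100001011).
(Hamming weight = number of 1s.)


Counting 1s in 10101100001011

7


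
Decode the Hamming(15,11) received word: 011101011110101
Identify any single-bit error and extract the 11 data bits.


Syndrome = 1: error at position 1

Data: 10101110101 (corrected bit 1)


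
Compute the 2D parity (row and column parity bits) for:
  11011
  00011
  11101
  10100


Row parities: 0000
Column parities: 10001

Row P: 0000, Col P: 10001, Corner: 0


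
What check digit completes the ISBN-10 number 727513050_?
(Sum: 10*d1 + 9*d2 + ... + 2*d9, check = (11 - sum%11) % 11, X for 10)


Weighted sum: 215
215 mod 11 = 6

Check digit: 5


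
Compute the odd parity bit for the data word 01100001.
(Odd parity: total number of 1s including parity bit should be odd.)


Number of 1s in data: 3
Parity bit: 0

0


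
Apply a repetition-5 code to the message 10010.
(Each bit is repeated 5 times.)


Each bit -> 5 copies

1111100000000001111100000


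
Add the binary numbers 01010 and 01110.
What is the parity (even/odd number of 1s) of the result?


01010 = 10
01110 = 14
Sum = 24 = 11000
1s count = 2

even parity (2 ones in 11000)


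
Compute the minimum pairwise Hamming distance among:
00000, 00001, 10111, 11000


Comparing all pairs, minimum distance: 1
Can detect 0 errors, correct 0 errors

1


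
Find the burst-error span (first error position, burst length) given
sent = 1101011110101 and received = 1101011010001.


XOR: 0000000100100

Burst at position 7, length 4


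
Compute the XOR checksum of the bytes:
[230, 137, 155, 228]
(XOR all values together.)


XOR chain: 230 ^ 137 ^ 155 ^ 228 = 16

16


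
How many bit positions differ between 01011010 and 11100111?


XOR: 10111101
Count of 1s: 6

6


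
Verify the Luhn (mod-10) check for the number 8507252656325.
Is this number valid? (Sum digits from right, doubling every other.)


Luhn sum = 42
42 mod 10 = 2

Invalid (Luhn sum mod 10 = 2)


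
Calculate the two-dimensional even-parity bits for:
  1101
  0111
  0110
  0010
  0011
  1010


Row parities: 110100
Column parities: 0111

Row P: 110100, Col P: 0111, Corner: 1


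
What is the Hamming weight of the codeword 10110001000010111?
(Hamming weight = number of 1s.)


Counting 1s in 10110001000010111

8


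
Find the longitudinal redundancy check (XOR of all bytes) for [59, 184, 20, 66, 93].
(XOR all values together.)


XOR chain: 59 ^ 184 ^ 20 ^ 66 ^ 93 = 136

136


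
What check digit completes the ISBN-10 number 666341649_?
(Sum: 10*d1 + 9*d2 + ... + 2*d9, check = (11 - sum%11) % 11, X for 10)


Weighted sum: 266
266 mod 11 = 2

Check digit: 9


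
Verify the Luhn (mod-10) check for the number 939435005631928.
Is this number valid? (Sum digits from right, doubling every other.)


Luhn sum = 70
70 mod 10 = 0

Valid (Luhn sum mod 10 = 0)


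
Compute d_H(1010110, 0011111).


XOR: 1001001
Count of 1s: 3

3


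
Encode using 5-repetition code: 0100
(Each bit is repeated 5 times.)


Each bit -> 5 copies

00000111110000000000


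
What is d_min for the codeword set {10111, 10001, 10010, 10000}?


Comparing all pairs, minimum distance: 1
Can detect 0 errors, correct 0 errors

1
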